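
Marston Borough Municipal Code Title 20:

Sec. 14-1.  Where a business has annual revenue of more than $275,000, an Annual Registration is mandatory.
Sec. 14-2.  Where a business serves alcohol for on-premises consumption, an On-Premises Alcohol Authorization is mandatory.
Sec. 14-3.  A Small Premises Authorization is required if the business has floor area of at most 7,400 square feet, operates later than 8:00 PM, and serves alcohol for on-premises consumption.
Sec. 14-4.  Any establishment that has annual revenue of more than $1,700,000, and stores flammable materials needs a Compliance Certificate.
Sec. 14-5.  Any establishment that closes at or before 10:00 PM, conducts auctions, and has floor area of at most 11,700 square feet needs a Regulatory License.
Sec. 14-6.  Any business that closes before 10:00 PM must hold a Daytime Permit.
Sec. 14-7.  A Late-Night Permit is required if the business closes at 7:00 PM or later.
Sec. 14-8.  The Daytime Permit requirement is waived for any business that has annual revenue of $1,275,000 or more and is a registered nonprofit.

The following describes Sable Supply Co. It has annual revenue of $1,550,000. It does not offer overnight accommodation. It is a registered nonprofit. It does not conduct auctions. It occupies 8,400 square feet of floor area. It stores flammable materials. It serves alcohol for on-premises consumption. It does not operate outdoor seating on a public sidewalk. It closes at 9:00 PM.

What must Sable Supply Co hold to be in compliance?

Sec. 14-1. revenue $1,550,000 > $275,000 → Annual Registration required.
Sec. 14-2. serves alcohol for on-premises consumption → On-Premises Alcohol Authorization required.
Sec. 14-3. floor area 8,400 square feet > 7,400 square feet; closes 9:00 PM, after 8:00 PM; serves alcohol for on-premises consumption → Small Premises Authorization not required.
Sec. 14-4. revenue $1,550,000 ≤ $1,700,000; stores flammable materials → Compliance Certificate not required.
Sec. 14-5. closes 9:00 PM, at/before 10:00 PM; does not conduct auctions; floor area 8,400 square feet ≤ 11,700 square feet → Regulatory License not required.
Sec. 14-6. closes 9:00 PM, at/before 10:00 PM → Daytime Permit required.
Sec. 14-7. closes 9:00 PM, after 7:00 PM → Late-Night Permit required.
Sec. 14-8. revenue $1,550,000 ≥ $1,275,000; is a registered nonprofit → exempt from Daytime Permit.

Annual Registration, Late-Night Permit, On-Premises Alcohol Authorization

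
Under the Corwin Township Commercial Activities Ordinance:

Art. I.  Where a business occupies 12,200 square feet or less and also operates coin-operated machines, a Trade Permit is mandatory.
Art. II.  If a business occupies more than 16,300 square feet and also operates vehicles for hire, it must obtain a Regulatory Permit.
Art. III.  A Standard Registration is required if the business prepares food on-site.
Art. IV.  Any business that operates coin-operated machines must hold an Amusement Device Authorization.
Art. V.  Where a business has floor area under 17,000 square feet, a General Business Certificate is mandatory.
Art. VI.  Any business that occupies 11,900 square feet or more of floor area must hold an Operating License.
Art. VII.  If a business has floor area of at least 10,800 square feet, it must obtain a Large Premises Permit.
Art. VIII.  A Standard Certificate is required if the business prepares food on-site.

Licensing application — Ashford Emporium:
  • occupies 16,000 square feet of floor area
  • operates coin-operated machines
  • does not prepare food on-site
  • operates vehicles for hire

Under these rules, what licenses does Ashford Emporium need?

Amusement Device Authorization, General Business Certificate, Large Premises Permit, Operating License

Art. I. floor area 16,000 square feet > 12,200 square feet; operates coin-operated machines → Trade Permit not required.
Art. II. floor area 16,000 square feet ≤ 16,300 square feet; operates vehicles for hire → Regulatory Permit not required.
Art. III. does not prepare food on-site → Standard Registration not required.
Art. IV. operates coin-operated machines → Amusement Device Authorization required.
Art. V. floor area 16,000 square feet < 17,000 square feet → General Business Certificate required.
Art. VI. floor area 16,000 square feet ≥ 11,900 square feet → Operating License required.
Art. VII. floor area 16,000 square feet ≥ 10,800 square feet → Large Premises Permit required.
Art. VIII. does not prepare food on-site → Standard Certificate not required.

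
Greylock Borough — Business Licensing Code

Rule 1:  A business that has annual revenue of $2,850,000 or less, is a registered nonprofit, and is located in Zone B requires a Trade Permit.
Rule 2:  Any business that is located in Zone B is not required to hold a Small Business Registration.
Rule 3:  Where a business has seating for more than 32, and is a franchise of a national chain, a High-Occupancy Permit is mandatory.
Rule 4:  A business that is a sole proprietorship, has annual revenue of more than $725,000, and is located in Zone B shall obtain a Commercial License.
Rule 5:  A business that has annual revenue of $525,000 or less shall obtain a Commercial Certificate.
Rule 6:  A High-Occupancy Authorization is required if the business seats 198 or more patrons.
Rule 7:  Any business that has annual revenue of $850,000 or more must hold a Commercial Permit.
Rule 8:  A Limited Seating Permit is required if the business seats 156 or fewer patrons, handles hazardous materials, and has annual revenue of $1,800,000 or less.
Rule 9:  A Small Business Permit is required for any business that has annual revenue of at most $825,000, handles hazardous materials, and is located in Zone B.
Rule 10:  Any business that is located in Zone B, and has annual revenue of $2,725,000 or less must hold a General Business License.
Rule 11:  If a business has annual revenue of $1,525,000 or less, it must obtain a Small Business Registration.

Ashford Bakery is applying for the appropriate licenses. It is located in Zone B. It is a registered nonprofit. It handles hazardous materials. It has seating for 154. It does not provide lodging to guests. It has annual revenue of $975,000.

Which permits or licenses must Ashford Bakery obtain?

Commercial Permit, General Business License, Limited Seating Permit, Trade Permit

Rule 1: revenue $975,000 ≤ $2,850,000; is a registered nonprofit; is located in Zone B → Trade Permit required.
Rule 2: is located in Zone B → exempt from Small Business Registration.
Rule 3: seating 154 > 32; is a registered nonprofit (not: is a franchise of a national chain) → High-Occupancy Permit not required.
Rule 4: is a registered nonprofit (not: is a sole proprietorship); revenue $975,000 > $725,000; is located in Zone B → Commercial License not required.
Rule 5: revenue $975,000 > $525,000 → Commercial Certificate not required.
Rule 6: seating 154 < 198 → High-Occupancy Authorization not required.
Rule 7: revenue $975,000 ≥ $850,000 → Commercial Permit required.
Rule 8: seating 154 ≤ 156; handles hazardous materials; revenue $975,000 ≤ $1,800,000 → Limited Seating Permit required.
Rule 9: revenue $975,000 > $825,000; handles hazardous materials; is located in Zone B → Small Business Permit not required.
Rule 10: is located in Zone B; revenue $975,000 ≤ $2,725,000 → General Business License required.
Rule 11: revenue $975,000 ≤ $1,525,000 → Small Business Registration required.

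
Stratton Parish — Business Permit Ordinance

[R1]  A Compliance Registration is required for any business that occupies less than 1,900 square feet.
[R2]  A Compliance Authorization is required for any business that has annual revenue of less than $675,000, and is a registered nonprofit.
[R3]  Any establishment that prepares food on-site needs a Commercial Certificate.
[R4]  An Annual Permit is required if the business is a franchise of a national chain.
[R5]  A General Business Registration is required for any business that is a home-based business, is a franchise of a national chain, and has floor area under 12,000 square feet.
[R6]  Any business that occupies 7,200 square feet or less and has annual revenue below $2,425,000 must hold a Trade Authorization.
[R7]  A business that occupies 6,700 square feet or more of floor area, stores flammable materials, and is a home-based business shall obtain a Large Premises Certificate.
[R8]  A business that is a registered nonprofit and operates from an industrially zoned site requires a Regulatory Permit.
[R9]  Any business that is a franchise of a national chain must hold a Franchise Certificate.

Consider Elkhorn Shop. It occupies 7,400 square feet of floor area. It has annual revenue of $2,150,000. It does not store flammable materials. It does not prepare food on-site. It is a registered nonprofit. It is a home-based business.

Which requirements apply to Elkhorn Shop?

None

[R1] floor area 7,400 square feet ≥ 1,900 square feet → Compliance Registration not required.
[R2] revenue $2,150,000 ≥ $675,000; is a registered nonprofit → Compliance Authorization not required.
[R3] does not prepare food on-site → Commercial Certificate not required.
[R4] is a registered nonprofit (not: is a franchise of a national chain) → Annual Permit not required.
[R5] is a home-based business; is a registered nonprofit (not: is a franchise of a national chain); floor area 7,400 square feet < 12,000 square feet → General Business Registration not required.
[R6] floor area 7,400 square feet > 7,200 square feet; revenue $2,150,000 < $2,425,000 → Trade Authorization not required.
[R7] floor area 7,400 square feet ≥ 6,700 square feet; does not store flammable materials; is a home-based business → Large Premises Certificate not required.
[R8] is a registered nonprofit; is a home-based business (not: operates from an industrially zoned site) → Regulatory Permit not required.
[R9] is a registered nonprofit (not: is a franchise of a national chain) → Franchise Certificate not required.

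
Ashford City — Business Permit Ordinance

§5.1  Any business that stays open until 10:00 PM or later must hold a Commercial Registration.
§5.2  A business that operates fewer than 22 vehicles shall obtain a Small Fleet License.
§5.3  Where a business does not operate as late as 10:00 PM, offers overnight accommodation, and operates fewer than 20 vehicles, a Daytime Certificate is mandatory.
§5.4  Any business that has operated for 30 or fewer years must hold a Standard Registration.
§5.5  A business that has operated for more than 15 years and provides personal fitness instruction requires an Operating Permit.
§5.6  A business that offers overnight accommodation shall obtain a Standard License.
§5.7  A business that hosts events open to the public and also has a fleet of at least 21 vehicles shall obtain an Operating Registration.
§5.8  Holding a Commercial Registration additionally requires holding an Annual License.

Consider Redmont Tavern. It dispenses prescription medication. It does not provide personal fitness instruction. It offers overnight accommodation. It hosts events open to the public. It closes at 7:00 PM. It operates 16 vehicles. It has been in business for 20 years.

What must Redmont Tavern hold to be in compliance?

§5.1 closes 7:00 PM, at/before 10:00 PM → Commercial Registration not required.
§5.2 vehicles 16 < 22 → Small Fleet License required.
§5.3 closes 7:00 PM, at/before 10:00 PM; offers overnight accommodation; vehicles 16 < 20 → Daytime Certificate required.
§5.4 years in business 20 ≤ 30 → Standard Registration required.
§5.5 years in business 20 > 15; does not provide personal fitness instruction → Operating Permit not required.
§5.6 offers overnight accommodation → Standard License required.
§5.7 hosts events open to the public; vehicles 16 < 21 → Operating Registration not required.
§5.8 Commercial Registration is not required → no effect.

Daytime Certificate, Small Fleet License, Standard License, Standard Registration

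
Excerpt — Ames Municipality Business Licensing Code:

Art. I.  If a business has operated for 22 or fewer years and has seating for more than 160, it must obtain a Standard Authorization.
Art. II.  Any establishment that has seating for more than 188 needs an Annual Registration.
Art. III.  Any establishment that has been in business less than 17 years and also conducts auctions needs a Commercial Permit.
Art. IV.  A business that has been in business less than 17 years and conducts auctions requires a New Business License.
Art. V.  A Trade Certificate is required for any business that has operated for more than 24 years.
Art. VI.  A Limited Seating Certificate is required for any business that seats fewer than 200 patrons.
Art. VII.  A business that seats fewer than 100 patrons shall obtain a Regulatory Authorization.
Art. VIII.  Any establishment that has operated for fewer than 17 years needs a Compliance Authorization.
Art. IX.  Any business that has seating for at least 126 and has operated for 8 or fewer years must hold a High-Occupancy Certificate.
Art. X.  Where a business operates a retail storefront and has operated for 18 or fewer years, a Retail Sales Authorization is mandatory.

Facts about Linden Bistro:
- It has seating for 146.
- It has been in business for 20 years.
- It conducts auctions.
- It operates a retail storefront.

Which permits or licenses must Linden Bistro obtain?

Art. I. years in business 20 ≤ 22; seating 146 ≤ 160 → Standard Authorization not required.
Art. II. seating 146 ≤ 188 → Annual Registration not required.
Art. III. years in business 20 ≥ 17; conducts auctions → Commercial Permit not required.
Art. IV. years in business 20 ≥ 17; conducts auctions → New Business License not required.
Art. V. years in business 20 ≤ 24 → Trade Certificate not required.
Art. VI. seating 146 < 200 → Limited Seating Certificate required.
Art. VII. seating 146 ≥ 100 → Regulatory Authorization not required.
Art. VIII. years in business 20 ≥ 17 → Compliance Authorization not required.
Art. IX. seating 146 ≥ 126; years in business 20 > 8 → High-Occupancy Certificate not required.
Art. X. operates a retail storefront; years in business 20 > 18 → Retail Sales Authorization not required.

Limited Seating Certificate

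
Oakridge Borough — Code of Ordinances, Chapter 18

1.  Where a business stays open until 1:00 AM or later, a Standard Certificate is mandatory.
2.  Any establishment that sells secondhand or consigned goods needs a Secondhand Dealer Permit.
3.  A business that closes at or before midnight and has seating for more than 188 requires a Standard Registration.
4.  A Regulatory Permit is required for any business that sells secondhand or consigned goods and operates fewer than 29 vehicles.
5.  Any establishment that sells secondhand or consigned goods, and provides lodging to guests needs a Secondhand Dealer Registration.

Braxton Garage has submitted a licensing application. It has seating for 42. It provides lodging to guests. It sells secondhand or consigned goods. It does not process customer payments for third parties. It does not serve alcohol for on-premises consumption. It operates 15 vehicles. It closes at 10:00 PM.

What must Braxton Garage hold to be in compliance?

1. closes 10:00 PM, at/before 1:00 AM → Standard Certificate not required.
2. sells secondhand or consigned goods → Secondhand Dealer Permit required.
3. closes 10:00 PM, at/before midnight; seating 42 ≤ 188 → Standard Registration not required.
4. sells secondhand or consigned goods; vehicles 15 < 29 → Regulatory Permit required.
5. sells secondhand or consigned goods; provides lodging to guests → Secondhand Dealer Registration required.

Regulatory Permit, Secondhand Dealer Permit, Secondhand Dealer Registration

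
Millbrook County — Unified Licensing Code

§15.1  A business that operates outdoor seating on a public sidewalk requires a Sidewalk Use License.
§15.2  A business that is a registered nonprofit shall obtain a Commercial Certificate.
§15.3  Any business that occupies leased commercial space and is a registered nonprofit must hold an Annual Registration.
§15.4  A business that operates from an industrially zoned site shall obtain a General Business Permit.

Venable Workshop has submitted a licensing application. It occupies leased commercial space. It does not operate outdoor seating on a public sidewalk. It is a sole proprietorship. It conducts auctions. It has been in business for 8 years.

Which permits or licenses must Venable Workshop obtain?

§15.1 does not operate outdoor seating on a public sidewalk → Sidewalk Use License not required.
§15.2 is a sole proprietorship (not: is a registered nonprofit) → Commercial Certificate not required.
§15.3 occupies leased commercial space; is a sole proprietorship (not: is a registered nonprofit) → Annual Registration not required.
§15.4 occupies leased commercial space (not: operates from an industrially zoned site) → General Business Permit not required.

None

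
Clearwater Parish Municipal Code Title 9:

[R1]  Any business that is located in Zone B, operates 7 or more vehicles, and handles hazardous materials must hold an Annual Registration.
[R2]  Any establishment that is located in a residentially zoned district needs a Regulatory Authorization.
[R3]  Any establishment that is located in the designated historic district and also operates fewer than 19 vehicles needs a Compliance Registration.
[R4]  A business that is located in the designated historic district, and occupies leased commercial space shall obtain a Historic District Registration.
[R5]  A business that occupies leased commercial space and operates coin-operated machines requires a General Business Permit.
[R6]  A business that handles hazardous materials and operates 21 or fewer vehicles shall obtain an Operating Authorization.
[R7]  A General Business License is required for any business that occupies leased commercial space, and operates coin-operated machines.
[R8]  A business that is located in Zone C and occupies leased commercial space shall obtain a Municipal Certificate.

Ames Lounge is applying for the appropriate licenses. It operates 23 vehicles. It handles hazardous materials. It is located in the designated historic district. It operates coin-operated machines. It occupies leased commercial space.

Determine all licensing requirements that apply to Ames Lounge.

[R1] is located in the designated historic district (not: is located in Zone B); vehicles 23 ≥ 7; handles hazardous materials → Annual Registration not required.
[R2] is located in the designated historic district (not: is located in a residentially zoned district) → Regulatory Authorization not required.
[R3] is located in the designated historic district; vehicles 23 ≥ 19 → Compliance Registration not required.
[R4] is located in the designated historic district; occupies leased commercial space → Historic District Registration required.
[R5] occupies leased commercial space; operates coin-operated machines → General Business Permit required.
[R6] handles hazardous materials; vehicles 23 > 21 → Operating Authorization not required.
[R7] occupies leased commercial space; operates coin-operated machines → General Business License required.
[R8] is located in the designated historic district (not: is located in Zone C); occupies leased commercial space → Municipal Certificate not required.

General Business License, General Business Permit, Historic District Registration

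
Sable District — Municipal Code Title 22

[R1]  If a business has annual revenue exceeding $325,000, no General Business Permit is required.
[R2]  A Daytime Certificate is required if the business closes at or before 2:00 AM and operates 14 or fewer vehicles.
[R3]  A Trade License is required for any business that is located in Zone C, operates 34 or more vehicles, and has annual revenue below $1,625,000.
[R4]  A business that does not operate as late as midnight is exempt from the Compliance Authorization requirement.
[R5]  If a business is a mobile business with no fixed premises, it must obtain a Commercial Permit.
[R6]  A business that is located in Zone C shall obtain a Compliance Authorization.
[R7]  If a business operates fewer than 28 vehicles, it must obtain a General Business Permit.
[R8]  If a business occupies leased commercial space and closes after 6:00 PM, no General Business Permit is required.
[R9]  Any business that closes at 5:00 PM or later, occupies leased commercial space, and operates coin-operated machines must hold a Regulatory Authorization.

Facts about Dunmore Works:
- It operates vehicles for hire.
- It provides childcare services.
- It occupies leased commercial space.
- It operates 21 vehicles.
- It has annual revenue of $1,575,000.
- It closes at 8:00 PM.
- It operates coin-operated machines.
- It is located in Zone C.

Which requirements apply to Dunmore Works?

[R1] revenue $1,575,000 > $325,000 → exempt from General Business Permit.
[R2] closes 8:00 PM, at/before 2:00 AM; vehicles 21 > 14 → Daytime Certificate not required.
[R3] is located in Zone C; vehicles 21 < 34; revenue $1,575,000 < $1,625,000 → Trade License not required.
[R4] closes 8:00 PM, at/before midnight → exempt from Compliance Authorization.
[R5] occupies leased commercial space (not: is a mobile business with no fixed premises) → Commercial Permit not required.
[R6] is located in Zone C → Compliance Authorization required.
[R7] vehicles 21 < 28 → General Business Permit required.
[R8] occupies leased commercial space; closes 8:00 PM, after 6:00 PM → exempt from General Business Permit.
[R9] closes 8:00 PM, after 5:00 PM; occupies leased commercial space; operates coin-operated machines → Regulatory Authorization required.

Regulatory Authorization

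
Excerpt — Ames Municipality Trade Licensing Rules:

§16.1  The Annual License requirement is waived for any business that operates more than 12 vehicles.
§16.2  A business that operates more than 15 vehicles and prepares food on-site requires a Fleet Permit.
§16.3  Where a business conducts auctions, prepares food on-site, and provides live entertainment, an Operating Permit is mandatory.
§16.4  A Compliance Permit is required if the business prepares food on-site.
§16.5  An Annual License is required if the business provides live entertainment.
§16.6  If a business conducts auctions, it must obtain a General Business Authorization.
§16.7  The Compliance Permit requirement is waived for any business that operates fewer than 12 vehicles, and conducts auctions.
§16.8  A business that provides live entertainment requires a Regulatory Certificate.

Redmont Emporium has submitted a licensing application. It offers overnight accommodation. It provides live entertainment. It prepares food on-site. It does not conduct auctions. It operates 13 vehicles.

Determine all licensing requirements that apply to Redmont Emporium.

§16.1 vehicles 13 > 12 → exempt from Annual License.
§16.2 vehicles 13 ≤ 15; prepares food on-site → Fleet Permit not required.
§16.3 does not conduct auctions; prepares food on-site; provides live entertainment → Operating Permit not required.
§16.4 prepares food on-site → Compliance Permit required.
§16.5 provides live entertainment → Annual License required.
§16.6 does not conduct auctions → General Business Authorization not required.
§16.7 vehicles 13 ≥ 12; does not conduct auctions → Compliance Permit exemption does not apply.
§16.8 provides live entertainment → Regulatory Certificate required.

Compliance Permit, Regulatory Certificate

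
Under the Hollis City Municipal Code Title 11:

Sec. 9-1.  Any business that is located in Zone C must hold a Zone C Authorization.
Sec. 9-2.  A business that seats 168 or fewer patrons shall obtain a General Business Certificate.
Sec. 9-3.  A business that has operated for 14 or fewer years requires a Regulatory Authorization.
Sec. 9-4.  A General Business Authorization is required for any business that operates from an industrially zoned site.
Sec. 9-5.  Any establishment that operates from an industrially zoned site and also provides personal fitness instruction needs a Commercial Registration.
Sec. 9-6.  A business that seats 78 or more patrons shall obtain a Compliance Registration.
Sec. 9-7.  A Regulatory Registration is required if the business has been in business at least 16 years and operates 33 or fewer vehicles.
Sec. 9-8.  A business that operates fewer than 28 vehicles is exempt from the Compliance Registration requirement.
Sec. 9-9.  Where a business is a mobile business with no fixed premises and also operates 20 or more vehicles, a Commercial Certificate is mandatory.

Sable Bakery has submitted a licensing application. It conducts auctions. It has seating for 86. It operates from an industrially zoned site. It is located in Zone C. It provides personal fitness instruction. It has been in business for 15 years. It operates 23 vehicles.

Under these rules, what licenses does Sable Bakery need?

Commercial Registration, General Business Authorization, General Business Certificate, Zone C Authorization

Sec. 9-1. is located in Zone C → Zone C Authorization required.
Sec. 9-2. seating 86 ≤ 168 → General Business Certificate required.
Sec. 9-3. years in business 15 > 14 → Regulatory Authorization not required.
Sec. 9-4. operates from an industrially zoned site → General Business Authorization required.
Sec. 9-5. operates from an industrially zoned site; provides personal fitness instruction → Commercial Registration required.
Sec. 9-6. seating 86 ≥ 78 → Compliance Registration required.
Sec. 9-7. years in business 15 < 16; vehicles 23 ≤ 33 → Regulatory Registration not required.
Sec. 9-8. vehicles 23 < 28 → exempt from Compliance Registration.
Sec. 9-9. operates from an industrially zoned site (not: is a mobile business with no fixed premises); vehicles 23 ≥ 20 → Commercial Certificate not required.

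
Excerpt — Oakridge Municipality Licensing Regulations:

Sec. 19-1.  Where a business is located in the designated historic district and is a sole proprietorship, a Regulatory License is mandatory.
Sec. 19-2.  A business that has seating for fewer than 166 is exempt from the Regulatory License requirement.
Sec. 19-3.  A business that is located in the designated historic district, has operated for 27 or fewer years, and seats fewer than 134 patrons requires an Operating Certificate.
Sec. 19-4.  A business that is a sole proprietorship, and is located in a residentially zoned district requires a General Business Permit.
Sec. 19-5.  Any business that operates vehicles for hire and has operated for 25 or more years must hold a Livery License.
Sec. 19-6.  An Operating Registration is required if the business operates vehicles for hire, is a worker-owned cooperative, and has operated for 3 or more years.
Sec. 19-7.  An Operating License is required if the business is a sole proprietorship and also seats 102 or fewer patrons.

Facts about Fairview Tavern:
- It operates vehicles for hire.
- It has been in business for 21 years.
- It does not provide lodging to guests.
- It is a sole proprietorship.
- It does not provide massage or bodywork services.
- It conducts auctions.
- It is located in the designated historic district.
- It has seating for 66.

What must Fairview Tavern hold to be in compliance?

Sec. 19-1. is located in the designated historic district; is a sole proprietorship → Regulatory License required.
Sec. 19-2. seating 66 < 166 → exempt from Regulatory License.
Sec. 19-3. is located in the designated historic district; years in business 21 ≤ 27; seating 66 < 134 → Operating Certificate required.
Sec. 19-4. is a sole proprietorship; is located in the designated historic district (not: is located in a residentially zoned district) → General Business Permit not required.
Sec. 19-5. operates vehicles for hire; years in business 21 < 25 → Livery License not required.
Sec. 19-6. operates vehicles for hire; is a sole proprietorship (not: is a worker-owned cooperative); years in business 21 ≥ 3 → Operating Registration not required.
Sec. 19-7. is a sole proprietorship; seating 66 ≤ 102 → Operating License required.

Operating Certificate, Operating License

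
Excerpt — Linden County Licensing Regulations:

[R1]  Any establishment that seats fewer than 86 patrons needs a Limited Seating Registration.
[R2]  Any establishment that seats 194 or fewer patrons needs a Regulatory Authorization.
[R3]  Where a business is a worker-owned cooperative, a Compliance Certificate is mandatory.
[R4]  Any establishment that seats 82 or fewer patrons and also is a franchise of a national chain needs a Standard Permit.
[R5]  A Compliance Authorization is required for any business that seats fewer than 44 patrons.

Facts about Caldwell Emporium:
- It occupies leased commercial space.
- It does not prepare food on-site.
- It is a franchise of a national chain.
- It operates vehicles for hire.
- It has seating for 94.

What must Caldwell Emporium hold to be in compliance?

Regulatory Authorization

[R1] seating 94 ≥ 86 → Limited Seating Registration not required.
[R2] seating 94 ≤ 194 → Regulatory Authorization required.
[R3] is a franchise of a national chain (not: is a worker-owned cooperative) → Compliance Certificate not required.
[R4] seating 94 > 82; is a franchise of a national chain → Standard Permit not required.
[R5] seating 94 ≥ 44 → Compliance Authorization not required.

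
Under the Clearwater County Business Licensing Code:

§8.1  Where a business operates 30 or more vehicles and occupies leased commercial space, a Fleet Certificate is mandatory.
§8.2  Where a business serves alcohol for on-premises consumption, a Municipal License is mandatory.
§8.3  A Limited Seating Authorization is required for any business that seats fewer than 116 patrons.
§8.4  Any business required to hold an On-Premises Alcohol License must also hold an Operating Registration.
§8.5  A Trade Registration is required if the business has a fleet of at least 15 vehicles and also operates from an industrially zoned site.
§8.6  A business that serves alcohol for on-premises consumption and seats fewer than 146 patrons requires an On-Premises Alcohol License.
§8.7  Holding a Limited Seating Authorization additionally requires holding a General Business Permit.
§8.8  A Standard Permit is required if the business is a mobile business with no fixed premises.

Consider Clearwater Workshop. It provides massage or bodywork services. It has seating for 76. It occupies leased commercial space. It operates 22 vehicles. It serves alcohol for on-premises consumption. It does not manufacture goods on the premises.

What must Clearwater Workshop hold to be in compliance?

§8.1 vehicles 22 < 30; occupies leased commercial space → Fleet Certificate not required.
§8.2 serves alcohol for on-premises consumption → Municipal License required.
§8.3 seating 76 < 116 → Limited Seating Authorization required.
§8.4 On-Premises Alcohol License is required → Operating Registration also required.
§8.5 vehicles 22 ≥ 15; occupies leased commercial space (not: operates from an industrially zoned site) → Trade Registration not required.
§8.6 serves alcohol for on-premises consumption; seating 76 < 146 → On-Premises Alcohol License required.
§8.7 Limited Seating Authorization is required → General Business Permit also required.
§8.8 occupies leased commercial space (not: is a mobile business with no fixed premises) → Standard Permit not required.

General Business Permit, Limited Seating Authorization, Municipal License, On-Premises Alcohol License, Operating Registration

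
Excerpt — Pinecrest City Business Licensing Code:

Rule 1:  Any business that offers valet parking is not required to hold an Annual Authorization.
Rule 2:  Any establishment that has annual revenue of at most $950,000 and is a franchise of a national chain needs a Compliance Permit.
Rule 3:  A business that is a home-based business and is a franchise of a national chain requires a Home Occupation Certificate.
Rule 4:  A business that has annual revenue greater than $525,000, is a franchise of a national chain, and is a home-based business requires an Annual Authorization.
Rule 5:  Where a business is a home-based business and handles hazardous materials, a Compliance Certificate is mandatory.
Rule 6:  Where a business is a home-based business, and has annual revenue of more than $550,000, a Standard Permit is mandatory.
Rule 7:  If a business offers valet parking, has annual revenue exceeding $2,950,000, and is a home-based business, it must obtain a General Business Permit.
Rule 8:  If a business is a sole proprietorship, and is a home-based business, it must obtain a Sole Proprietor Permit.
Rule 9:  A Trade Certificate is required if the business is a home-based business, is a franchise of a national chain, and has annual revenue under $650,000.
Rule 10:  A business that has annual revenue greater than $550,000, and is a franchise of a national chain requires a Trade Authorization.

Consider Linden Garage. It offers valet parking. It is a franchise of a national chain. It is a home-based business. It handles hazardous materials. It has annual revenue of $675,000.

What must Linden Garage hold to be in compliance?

Compliance Certificate, Compliance Permit, Home Occupation Certificate, Standard Permit, Trade Authorization

Rule 1: offers valet parking → exempt from Annual Authorization.
Rule 2: revenue $675,000 ≤ $950,000; is a franchise of a national chain → Compliance Permit required.
Rule 3: is a home-based business; is a franchise of a national chain → Home Occupation Certificate required.
Rule 4: revenue $675,000 > $525,000; is a franchise of a national chain; is a home-based business → Annual Authorization required.
Rule 5: is a home-based business; handles hazardous materials → Compliance Certificate required.
Rule 6: is a home-based business; revenue $675,000 > $550,000 → Standard Permit required.
Rule 7: offers valet parking; revenue $675,000 ≤ $2,950,000; is a home-based business → General Business Permit not required.
Rule 8: is a franchise of a national chain (not: is a sole proprietorship); is a home-based business → Sole Proprietor Permit not required.
Rule 9: is a home-based business; is a franchise of a national chain; revenue $675,000 ≥ $650,000 → Trade Certificate not required.
Rule 10: revenue $675,000 > $550,000; is a franchise of a national chain → Trade Authorization required.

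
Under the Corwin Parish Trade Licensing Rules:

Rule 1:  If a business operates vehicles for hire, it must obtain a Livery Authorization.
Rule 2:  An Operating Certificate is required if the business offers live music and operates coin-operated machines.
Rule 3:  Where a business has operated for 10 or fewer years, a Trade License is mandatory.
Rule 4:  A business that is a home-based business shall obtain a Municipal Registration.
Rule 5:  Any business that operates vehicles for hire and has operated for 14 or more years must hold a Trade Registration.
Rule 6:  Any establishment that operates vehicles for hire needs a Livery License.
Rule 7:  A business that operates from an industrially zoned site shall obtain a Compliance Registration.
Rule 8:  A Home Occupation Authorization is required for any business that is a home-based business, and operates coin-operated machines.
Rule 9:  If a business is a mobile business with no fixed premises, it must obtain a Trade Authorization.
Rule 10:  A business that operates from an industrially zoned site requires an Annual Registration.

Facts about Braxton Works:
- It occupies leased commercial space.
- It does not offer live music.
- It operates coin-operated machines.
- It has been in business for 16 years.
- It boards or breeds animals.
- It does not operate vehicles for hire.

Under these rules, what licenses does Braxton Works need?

Rule 1: does not operate vehicles for hire → Livery Authorization not required.
Rule 2: does not offer live music; operates coin-operated machines → Operating Certificate not required.
Rule 3: years in business 16 > 10 → Trade License not required.
Rule 4: occupies leased commercial space (not: is a home-based business) → Municipal Registration not required.
Rule 5: does not operate vehicles for hire; years in business 16 ≥ 14 → Trade Registration not required.
Rule 6: does not operate vehicles for hire → Livery License not required.
Rule 7: occupies leased commercial space (not: operates from an industrially zoned site) → Compliance Registration not required.
Rule 8: occupies leased commercial space (not: is a home-based business); operates coin-operated machines → Home Occupation Authorization not required.
Rule 9: occupies leased commercial space (not: is a mobile business with no fixed premises) → Trade Authorization not required.
Rule 10: occupies leased commercial space (not: operates from an industrially zoned site) → Annual Registration not required.

None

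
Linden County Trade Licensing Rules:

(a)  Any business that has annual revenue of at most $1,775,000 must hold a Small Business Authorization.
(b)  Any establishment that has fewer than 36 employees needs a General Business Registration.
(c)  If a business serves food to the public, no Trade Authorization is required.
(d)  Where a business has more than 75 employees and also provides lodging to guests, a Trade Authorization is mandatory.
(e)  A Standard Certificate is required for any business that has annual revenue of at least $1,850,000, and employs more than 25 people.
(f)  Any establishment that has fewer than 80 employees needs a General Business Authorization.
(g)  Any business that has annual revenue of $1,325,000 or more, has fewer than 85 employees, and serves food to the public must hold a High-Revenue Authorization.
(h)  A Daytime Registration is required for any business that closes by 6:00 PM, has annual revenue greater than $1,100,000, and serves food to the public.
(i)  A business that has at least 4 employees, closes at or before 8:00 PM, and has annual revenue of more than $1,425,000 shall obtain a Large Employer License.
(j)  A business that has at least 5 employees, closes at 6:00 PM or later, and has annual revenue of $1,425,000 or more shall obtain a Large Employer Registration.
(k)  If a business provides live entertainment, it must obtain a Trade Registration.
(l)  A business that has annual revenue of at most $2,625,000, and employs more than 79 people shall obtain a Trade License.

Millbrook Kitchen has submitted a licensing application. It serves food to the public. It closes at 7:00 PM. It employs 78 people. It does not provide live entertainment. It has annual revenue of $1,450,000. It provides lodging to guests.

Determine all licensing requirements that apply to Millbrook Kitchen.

(a) revenue $1,450,000 ≤ $1,775,000 → Small Business Authorization required.
(b) employees 78 ≥ 36 → General Business Registration not required.
(c) serves food to the public → exempt from Trade Authorization.
(d) employees 78 > 75; provides lodging to guests → Trade Authorization required.
(e) revenue $1,450,000 < $1,850,000; employees 78 > 25 → Standard Certificate not required.
(f) employees 78 < 80 → General Business Authorization required.
(g) revenue $1,450,000 ≥ $1,325,000; employees 78 < 85; serves food to the public → High-Revenue Authorization required.
(h) closes 7:00 PM, after 6:00 PM; revenue $1,450,000 > $1,100,000; serves food to the public → Daytime Registration not required.
(i) employees 78 ≥ 4; closes 7:00 PM, at/before 8:00 PM; revenue $1,450,000 > $1,425,000 → Large Employer License required.
(j) employees 78 ≥ 5; closes 7:00 PM, after 6:00 PM; revenue $1,450,000 ≥ $1,425,000 → Large Employer Registration required.
(k) does not provide live entertainment → Trade Registration not required.
(l) revenue $1,450,000 ≤ $2,625,000; employees 78 ≤ 79 → Trade License not required.

General Business Authorization, High-Revenue Authorization, Large Employer License, Large Employer Registration, Small Business Authorization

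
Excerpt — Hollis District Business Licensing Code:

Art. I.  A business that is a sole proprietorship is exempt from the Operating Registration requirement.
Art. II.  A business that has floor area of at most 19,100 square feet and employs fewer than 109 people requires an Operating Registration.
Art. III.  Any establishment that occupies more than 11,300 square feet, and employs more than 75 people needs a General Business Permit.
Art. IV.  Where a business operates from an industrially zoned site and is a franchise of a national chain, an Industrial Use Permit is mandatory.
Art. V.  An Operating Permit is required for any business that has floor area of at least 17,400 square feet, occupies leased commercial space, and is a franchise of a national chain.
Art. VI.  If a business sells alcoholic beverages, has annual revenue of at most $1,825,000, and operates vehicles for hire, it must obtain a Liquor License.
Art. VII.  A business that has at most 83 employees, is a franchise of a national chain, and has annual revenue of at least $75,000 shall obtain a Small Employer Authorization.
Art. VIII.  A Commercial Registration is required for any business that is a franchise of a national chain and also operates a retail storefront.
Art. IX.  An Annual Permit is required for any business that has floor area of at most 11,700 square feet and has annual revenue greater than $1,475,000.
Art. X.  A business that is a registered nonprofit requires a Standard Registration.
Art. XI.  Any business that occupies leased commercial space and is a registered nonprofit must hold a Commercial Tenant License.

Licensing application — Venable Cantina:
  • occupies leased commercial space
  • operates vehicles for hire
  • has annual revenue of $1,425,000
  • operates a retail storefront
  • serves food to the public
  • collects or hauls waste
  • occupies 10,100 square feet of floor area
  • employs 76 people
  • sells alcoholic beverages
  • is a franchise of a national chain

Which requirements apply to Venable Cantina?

Commercial Registration, Liquor License, Operating Registration, Small Employer Authorization

Art. I. is a franchise of a national chain (not: is a sole proprietorship) → Operating Registration exemption does not apply.
Art. II. floor area 10,100 square feet ≤ 19,100 square feet; employees 76 < 109 → Operating Registration required.
Art. III. floor area 10,100 square feet ≤ 11,300 square feet; employees 76 > 75 → General Business Permit not required.
Art. IV. occupies leased commercial space (not: operates from an industrially zoned site); is a franchise of a national chain → Industrial Use Permit not required.
Art. V. floor area 10,100 square feet < 17,400 square feet; occupies leased commercial space; is a franchise of a national chain → Operating Permit not required.
Art. VI. sells alcoholic beverages; revenue $1,425,000 ≤ $1,825,000; operates vehicles for hire → Liquor License required.
Art. VII. employees 76 ≤ 83; is a franchise of a national chain; revenue $1,425,000 ≥ $75,000 → Small Employer Authorization required.
Art. VIII. is a franchise of a national chain; operates a retail storefront → Commercial Registration required.
Art. IX. floor area 10,100 square feet ≤ 11,700 square feet; revenue $1,425,000 ≤ $1,475,000 → Annual Permit not required.
Art. X. is a franchise of a national chain (not: is a registered nonprofit) → Standard Registration not required.
Art. XI. occupies leased commercial space; is a franchise of a national chain (not: is a registered nonprofit) → Commercial Tenant License not required.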